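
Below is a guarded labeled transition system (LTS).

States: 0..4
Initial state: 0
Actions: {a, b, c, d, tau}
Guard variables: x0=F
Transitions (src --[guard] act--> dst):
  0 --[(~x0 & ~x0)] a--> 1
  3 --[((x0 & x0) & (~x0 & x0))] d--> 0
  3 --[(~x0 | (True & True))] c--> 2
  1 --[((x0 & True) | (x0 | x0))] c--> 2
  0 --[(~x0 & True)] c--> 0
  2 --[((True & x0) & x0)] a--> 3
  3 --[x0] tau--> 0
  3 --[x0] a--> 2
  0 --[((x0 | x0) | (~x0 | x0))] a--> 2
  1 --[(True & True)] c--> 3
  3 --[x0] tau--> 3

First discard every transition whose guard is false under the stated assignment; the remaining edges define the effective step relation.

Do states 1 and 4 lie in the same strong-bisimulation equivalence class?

Answer: NOT BISIMILAR

Working:
Compute ~ classes (split until stable):
  π0 = {{0,1,2,3,4}}
  π1 = {{0},{1,3},{2,4}}
  π2 = {{0},{1},{2,4},{3}}
Fixed point at round 3; 4 class(es).
[1]={1}  [4]={2,4}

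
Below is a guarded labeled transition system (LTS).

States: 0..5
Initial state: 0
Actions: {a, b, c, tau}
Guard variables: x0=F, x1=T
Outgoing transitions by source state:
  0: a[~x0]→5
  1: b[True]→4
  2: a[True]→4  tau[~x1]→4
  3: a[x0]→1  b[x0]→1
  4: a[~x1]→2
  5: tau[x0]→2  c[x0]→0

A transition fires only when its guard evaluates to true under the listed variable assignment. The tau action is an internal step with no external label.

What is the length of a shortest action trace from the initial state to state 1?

Layered search for 1:
  L0 = {0}
  L1 = {5}
1 never appears.

Answer: UNREACHABLE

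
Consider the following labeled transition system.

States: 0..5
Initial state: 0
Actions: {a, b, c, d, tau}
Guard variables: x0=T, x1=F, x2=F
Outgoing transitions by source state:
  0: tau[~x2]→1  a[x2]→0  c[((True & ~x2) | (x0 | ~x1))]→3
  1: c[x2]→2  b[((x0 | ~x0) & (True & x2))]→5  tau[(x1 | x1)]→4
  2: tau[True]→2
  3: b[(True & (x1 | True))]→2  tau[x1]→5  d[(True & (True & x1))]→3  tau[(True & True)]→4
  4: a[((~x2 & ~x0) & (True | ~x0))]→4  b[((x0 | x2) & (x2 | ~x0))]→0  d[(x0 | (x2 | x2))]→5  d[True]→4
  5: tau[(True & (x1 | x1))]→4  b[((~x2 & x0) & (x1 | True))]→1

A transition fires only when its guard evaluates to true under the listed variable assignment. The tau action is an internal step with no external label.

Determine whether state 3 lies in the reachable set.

After dropping false guards: 8 live edges.
Layer 0: {0}
Layer 1: {1,3}  total {0,1,3}
Layer 2: {2,4}  total {0,1,2,3,4}
Layer 3: {5}  total {0,1,2,3,4,5}
Reach set: {0,1,2,3,4,5}
Path to 3: c

Answer: REACHABLE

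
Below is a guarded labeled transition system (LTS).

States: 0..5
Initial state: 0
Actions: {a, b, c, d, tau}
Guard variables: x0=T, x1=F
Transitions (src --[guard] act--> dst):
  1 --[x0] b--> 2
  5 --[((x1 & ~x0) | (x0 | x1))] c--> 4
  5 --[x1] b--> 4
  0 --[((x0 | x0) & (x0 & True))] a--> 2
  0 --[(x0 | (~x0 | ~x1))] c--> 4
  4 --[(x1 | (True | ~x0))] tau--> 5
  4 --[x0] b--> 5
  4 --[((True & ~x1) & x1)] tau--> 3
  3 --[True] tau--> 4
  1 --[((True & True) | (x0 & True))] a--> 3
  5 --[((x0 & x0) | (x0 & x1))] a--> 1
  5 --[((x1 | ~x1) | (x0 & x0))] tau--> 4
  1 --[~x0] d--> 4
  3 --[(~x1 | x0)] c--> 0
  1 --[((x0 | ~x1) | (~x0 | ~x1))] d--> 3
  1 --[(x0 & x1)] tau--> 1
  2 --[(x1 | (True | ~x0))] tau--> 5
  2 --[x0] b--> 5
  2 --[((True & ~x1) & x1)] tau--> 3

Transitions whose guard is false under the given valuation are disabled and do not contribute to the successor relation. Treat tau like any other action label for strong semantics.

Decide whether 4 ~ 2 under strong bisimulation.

Refine partition for ~:
  round 0: {{0,1,2,3,4,5}}
  round 1: {{0},{1},{2,4},{3},{5}}
Fixed point at round 2; 5 class(es).
class of 4: {2,4}; class of 2: {2,4}

Answer: BISIMILAR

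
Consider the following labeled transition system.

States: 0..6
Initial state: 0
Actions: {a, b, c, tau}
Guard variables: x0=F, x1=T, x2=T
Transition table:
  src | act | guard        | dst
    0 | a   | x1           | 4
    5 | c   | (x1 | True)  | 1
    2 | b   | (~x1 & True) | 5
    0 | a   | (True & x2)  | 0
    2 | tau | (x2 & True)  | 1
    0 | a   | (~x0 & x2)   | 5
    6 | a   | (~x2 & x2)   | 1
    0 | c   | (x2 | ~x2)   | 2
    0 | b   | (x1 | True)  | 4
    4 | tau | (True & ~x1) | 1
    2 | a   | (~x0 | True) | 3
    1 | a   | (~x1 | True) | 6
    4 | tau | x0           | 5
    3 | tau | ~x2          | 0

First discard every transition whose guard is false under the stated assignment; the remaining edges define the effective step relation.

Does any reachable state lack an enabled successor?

Reach set: {0,1,2,3,4,5,6}
  0: a→0  a→4  a→5  b→4  c→2  [deg 5]
  1: a→6  [deg 1]
  2: a→3  tau→1  [deg 2]
  3: ∅  [STUCK]
  4: ∅  [STUCK]
  5: c→1  [deg 1]
  6: ∅  [STUCK]
witness 3: c·a

Answer: DEADLOCK at state 3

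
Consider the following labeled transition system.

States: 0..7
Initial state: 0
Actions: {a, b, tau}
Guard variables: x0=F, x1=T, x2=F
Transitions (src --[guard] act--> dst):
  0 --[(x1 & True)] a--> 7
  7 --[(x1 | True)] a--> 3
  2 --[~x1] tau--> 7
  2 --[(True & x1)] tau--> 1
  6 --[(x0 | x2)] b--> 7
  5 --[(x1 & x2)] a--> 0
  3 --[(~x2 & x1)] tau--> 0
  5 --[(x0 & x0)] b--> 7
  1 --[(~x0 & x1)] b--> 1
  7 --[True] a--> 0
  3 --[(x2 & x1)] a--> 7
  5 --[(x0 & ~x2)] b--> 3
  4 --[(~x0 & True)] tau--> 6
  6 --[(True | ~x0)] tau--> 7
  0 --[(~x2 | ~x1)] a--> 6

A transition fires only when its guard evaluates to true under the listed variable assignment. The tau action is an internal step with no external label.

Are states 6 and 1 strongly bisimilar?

Answer: NOT BISIMILAR

Working:
Bisimulation quotient by refinement:
  round 0: {{0,1,2,3,4,5,6,7}}
  round 1: {{0,7},{1},{2,3,4,6},{5}}
  round 2: {{0,7},{1},{2},{3,6},{4},{5}}
6 equivalence class(es) (converged in 3)
[6]={3,6}  [1]={1}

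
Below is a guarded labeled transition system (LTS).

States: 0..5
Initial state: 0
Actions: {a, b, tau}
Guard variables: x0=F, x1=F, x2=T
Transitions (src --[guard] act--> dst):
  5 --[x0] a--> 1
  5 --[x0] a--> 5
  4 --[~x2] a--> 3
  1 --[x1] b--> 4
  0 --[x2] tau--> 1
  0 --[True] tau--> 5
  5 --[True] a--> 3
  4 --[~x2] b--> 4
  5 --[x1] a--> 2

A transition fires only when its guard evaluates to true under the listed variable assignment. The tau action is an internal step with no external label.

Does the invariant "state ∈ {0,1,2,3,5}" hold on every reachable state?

Answer: INVARIANT HOLDS

Trace:
Inv-set: {0,1,2,3,5}
Reachable = {0,1,3,5}
  0: ok
  1: ok
  3: ok
  5: ok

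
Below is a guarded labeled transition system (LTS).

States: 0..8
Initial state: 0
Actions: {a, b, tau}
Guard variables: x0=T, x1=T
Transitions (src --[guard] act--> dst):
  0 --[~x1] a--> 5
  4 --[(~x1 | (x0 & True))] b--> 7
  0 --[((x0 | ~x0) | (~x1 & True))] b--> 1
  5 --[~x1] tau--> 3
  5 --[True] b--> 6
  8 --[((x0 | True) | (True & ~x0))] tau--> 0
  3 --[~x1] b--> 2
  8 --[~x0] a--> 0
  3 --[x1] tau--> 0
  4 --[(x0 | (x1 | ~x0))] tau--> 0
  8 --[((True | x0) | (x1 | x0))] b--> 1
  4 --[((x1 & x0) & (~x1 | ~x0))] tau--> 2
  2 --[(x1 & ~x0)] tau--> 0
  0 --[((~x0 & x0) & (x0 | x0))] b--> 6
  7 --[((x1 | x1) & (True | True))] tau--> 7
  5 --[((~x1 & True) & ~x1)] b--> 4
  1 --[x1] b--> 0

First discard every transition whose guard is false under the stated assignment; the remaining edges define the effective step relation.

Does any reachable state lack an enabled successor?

R = {0,1}
  0: b→1  [deg 1]
  1: b→0  [deg 1]

Answer: DEADLOCK-FREE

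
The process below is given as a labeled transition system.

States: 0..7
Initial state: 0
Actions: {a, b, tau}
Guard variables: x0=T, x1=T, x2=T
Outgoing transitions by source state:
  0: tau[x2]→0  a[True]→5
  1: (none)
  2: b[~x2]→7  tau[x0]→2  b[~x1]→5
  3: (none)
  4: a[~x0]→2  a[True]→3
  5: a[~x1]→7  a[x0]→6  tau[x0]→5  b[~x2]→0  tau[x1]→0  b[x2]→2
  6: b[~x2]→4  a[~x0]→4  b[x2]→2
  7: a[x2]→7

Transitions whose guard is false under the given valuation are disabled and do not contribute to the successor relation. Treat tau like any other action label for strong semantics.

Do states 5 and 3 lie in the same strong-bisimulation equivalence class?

Answer: NOT BISIMILAR

Trace:
Refine partition for ~:
  P[0] = {{0,1,2,3,4,5,6,7}}
  P[1] = {{0},{1,3},{2},{4,7},{5},{6}}
  P[2] = {{0},{1,3},{2},{4},{5},{6},{7}}
7 equivalence class(es) (converged in 3)
[5]={5}  [3]={1,3}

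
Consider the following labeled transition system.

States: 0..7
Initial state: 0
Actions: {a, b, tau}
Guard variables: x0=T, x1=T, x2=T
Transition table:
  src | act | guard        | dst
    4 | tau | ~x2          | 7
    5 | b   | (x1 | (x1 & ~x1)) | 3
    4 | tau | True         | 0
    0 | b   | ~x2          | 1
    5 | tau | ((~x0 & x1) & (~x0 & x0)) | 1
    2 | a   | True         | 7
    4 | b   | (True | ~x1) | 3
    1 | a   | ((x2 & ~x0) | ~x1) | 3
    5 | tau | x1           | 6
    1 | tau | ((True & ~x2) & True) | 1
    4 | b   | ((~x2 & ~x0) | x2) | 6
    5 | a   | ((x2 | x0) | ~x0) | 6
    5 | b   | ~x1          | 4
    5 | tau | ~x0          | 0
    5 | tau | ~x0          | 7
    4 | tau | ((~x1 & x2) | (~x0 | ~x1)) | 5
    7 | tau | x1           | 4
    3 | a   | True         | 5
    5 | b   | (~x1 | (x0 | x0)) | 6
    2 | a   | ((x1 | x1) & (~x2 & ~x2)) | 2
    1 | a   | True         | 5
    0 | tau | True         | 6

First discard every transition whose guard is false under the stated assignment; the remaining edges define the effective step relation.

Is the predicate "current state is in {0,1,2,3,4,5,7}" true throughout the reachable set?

Allowed set {0,1,2,3,4,5,7}
Reachable = {0,6}
  0: safe
  6: outside
counterexample path to 6: tau

Answer: INVARIANT VIOLATED at state 6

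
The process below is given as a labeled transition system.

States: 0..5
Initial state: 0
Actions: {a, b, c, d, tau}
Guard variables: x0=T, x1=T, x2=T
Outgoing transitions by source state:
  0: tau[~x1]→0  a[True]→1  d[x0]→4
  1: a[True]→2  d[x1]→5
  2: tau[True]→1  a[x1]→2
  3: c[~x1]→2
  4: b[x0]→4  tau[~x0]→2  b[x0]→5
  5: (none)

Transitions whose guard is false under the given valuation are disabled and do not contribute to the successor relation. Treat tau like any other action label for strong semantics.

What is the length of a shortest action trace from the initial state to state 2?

Answer: 2

Analysis:
Breadth-first toward 2:
  depth 0: {0}
  depth 1: {1,4}
  depth 2: {2,5}
depth(2)=2, e.g. a·a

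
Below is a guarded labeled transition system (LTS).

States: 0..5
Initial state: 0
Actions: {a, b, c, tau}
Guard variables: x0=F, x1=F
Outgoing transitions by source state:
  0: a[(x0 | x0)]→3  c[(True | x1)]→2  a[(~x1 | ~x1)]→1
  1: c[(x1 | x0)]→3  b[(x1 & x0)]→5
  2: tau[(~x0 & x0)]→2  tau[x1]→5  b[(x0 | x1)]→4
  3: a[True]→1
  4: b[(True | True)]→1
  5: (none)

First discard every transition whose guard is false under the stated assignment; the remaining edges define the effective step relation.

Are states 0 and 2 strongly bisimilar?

Answer: NOT BISIMILAR

Trace:
Bisimulation quotient by refinement:
  P[0] = {{0,1,2,3,4,5}}
  P[1] = {{0},{1,2,5},{3},{4}}
Fixed point at round 2; 4 class(es).
[0]={0}  [2]={1,2,5}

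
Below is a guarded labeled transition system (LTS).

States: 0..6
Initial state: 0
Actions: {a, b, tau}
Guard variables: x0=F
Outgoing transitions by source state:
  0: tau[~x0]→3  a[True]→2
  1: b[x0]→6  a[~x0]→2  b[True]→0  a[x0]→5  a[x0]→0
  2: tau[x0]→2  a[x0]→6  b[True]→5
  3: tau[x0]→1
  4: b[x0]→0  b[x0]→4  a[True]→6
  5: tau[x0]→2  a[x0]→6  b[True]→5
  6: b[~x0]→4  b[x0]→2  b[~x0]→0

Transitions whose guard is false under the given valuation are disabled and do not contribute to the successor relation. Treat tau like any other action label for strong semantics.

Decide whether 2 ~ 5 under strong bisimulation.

Answer: BISIMILAR

Working:
Refine partition for ~:
  P[0] = {{0,1,2,3,4,5,6}}
  P[1] = {{0},{1},{2,5,6},{3},{4}}
  P[2] = {{0},{1},{2,5},{3},{4},{6}}
stable after 3 split(s): 6 block(s)
2∈{2,5}, 5∈{2,5}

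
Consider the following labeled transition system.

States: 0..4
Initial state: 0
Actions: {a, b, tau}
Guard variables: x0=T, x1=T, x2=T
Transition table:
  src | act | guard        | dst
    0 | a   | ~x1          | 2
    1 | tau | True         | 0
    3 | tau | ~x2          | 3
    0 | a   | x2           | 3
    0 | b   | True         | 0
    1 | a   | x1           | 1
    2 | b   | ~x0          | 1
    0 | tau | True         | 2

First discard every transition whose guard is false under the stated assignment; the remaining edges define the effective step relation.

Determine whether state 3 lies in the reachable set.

Guard filter leaves 5 enabled edge(s).
Layer 0: {0}
Layer 1: {2,3}  now seen {0,2,3}
Reach set: {0,2,3}
trace reaching 3: a

Answer: REACHABLE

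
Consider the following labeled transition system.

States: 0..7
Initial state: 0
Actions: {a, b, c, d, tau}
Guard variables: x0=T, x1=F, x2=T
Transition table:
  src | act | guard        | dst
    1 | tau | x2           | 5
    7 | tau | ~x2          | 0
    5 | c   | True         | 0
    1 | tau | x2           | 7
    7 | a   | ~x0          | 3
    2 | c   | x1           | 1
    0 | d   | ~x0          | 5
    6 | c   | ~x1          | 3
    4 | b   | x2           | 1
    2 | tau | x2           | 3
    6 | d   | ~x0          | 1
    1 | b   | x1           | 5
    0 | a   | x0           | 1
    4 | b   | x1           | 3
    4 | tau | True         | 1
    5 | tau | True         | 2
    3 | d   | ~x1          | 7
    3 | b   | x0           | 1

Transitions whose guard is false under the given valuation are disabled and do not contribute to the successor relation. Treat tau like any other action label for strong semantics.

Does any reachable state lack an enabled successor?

Reach set: {0,1,2,3,5,7}
  0: a→1  [deg 1]
  1: tau→5  tau→7  [deg 2]
  2: tau→3  [deg 1]
  3: b→1  d→7  [deg 2]
  5: c→0  tau→2  [deg 2]
  7: ∅  [STUCK]
Path to 7: a·tau

Answer: DEADLOCK at state 7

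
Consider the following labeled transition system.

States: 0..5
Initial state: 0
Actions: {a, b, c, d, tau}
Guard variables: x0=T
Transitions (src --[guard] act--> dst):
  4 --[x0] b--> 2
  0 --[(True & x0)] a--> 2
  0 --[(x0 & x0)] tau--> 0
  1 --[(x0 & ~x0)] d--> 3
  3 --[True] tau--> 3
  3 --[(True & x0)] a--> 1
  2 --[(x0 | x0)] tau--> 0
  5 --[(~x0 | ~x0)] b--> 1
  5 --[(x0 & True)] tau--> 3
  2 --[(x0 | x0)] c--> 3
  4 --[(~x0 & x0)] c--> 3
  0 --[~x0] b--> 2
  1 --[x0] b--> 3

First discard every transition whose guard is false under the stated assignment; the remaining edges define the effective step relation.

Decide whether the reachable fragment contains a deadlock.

R = {0,1,2,3}
  0: a→2  tau→0  [2 exit(s)]
  1: b→3  [1 exit(s)]
  2: c→3  tau→0  [2 exit(s)]
  3: a→1  tau→3  [2 exit(s)]

Answer: DEADLOCK-FREE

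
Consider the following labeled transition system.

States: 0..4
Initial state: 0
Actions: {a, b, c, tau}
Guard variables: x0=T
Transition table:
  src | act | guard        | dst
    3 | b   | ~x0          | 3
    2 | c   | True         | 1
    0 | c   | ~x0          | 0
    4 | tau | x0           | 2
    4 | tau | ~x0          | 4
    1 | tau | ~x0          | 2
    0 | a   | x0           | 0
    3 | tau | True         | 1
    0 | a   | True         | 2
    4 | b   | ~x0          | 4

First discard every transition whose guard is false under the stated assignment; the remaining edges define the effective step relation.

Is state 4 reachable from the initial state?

Answer: UNREACHABLE

Working:
After dropping false guards: 5 live edges.
Layer 0: {0}
Layer 1: {2}  total {0,2}
Layer 2: {1}  total {0,1,2}
R = {0,1,2}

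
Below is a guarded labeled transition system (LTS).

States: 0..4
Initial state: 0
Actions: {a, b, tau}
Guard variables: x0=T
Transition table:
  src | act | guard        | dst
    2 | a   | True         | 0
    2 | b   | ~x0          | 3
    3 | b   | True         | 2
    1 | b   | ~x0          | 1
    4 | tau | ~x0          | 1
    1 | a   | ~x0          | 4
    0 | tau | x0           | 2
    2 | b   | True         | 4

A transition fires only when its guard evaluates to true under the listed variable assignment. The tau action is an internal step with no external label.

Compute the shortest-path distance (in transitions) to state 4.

Answer: 2

Trace:
Breadth-first toward 4:
  depth 0: {0}
  depth 1: {2}
  depth 2: {4}
depth(4)=2, e.g. tau·b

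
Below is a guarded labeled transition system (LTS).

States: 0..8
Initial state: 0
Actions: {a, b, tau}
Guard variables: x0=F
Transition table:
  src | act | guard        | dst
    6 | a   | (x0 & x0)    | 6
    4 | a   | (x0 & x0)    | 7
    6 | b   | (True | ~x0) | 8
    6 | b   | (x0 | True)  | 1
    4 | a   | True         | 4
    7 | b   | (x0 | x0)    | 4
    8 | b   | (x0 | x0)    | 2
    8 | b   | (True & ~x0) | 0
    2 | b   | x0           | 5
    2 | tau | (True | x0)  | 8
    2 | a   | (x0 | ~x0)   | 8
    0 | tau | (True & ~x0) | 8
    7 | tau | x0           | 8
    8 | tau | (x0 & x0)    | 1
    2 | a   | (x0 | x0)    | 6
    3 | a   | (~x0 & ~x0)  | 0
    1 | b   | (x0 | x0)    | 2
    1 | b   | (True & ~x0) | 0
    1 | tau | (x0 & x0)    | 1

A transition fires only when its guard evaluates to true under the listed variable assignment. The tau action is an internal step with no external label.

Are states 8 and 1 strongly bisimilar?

Refine partition for ~:
  π0 = {{0,1,2,3,4,5,6,7,8}}
  π1 = {{0},{1,6,8},{2},{3,4},{5,7}}
  π2 = {{0},{1,8},{2},{3},{4},{5,7},{6}}
Fixed point at round 3; 7 class(es).
class of 8: {1,8}; class of 1: {1,8}

Answer: BISIMILAR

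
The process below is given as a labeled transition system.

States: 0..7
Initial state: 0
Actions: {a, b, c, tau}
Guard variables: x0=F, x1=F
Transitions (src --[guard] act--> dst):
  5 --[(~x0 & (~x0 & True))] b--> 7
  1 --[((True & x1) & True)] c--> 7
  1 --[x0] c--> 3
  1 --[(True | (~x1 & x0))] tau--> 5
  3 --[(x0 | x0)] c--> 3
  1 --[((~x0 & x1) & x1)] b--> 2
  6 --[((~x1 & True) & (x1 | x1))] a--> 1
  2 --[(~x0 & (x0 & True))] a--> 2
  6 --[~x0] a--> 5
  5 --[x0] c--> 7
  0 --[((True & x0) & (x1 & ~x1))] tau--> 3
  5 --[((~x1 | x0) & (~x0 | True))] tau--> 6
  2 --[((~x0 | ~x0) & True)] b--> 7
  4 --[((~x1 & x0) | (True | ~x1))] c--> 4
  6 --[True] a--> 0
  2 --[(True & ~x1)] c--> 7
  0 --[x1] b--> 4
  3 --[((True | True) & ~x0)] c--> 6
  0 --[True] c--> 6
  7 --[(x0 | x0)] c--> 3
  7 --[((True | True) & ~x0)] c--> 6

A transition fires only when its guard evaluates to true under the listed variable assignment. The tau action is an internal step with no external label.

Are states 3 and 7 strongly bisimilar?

Answer: BISIMILAR

Trace:
Compute ~ classes (split until stable):
  P[0] = {{0,1,2,3,4,5,6,7}}
  P[1] = {{0,3,4,7},{1},{2},{5},{6}}
  P[2] = {{0,3,7},{1},{2},{4},{5},{6}}
6 equivalence class(es) (converged in 3)
[3]={0,3,7}  [7]={0,3,7}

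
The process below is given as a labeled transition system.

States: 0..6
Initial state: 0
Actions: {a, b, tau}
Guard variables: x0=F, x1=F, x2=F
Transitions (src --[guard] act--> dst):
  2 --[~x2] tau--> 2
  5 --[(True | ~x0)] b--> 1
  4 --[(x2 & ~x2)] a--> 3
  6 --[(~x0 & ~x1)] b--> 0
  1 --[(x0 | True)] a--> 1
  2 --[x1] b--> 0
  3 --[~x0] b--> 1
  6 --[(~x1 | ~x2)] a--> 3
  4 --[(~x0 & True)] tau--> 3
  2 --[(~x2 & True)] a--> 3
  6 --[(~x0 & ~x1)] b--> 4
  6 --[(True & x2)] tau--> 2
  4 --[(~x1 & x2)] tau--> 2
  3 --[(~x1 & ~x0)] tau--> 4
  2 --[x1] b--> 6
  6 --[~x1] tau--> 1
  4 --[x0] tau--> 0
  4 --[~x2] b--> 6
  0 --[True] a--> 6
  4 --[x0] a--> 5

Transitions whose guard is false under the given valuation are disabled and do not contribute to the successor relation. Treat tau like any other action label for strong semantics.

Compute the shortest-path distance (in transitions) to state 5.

Breadth-first toward 5:
  L0 = {0}
  L1 = {6}
  L2 = {1,3,4}
5 never appears.

Answer: UNREACHABLE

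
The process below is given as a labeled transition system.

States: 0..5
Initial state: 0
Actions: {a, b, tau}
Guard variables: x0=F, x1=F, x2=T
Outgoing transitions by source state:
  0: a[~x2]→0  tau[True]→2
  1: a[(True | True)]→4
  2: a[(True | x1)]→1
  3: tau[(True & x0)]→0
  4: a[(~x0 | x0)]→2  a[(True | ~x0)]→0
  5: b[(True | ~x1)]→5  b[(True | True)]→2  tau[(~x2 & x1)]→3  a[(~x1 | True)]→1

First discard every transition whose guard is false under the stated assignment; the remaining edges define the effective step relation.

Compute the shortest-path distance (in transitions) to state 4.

Breadth-first toward 4:
  L0 = {0}
  L1 = {2}
  L2 = {1}
  L3 = {4}
first hit 4 at d=3 via tau·a·a

Answer: 3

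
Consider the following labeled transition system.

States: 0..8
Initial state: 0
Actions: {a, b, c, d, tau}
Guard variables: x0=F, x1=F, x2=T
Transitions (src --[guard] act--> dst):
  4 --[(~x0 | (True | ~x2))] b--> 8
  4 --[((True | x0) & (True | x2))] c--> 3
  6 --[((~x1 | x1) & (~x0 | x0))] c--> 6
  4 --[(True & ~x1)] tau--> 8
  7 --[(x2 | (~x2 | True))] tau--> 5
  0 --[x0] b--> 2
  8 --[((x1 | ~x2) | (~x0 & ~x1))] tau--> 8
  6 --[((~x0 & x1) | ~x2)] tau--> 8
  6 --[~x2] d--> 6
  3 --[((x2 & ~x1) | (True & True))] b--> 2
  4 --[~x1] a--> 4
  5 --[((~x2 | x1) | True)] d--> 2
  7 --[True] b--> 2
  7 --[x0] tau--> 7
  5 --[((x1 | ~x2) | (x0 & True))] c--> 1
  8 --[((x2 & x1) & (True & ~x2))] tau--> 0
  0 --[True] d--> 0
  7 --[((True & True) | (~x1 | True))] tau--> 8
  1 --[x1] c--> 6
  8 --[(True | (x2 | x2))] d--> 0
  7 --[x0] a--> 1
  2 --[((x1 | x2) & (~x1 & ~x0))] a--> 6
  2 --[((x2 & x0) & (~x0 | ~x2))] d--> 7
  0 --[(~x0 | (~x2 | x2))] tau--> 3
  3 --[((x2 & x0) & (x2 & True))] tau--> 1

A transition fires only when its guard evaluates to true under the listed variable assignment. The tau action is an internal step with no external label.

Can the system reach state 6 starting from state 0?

Answer: REACHABLE

Analysis:
Guard filter leaves 15 enabled edge(s).
depth 0: {0}
depth 1: {3}  now seen {0,3}
depth 2: {2}  now seen {0,2,3}
depth 3: {6}  now seen {0,2,3,6}
Reachable = {0,2,3,6}
Path to 6: tau·b·a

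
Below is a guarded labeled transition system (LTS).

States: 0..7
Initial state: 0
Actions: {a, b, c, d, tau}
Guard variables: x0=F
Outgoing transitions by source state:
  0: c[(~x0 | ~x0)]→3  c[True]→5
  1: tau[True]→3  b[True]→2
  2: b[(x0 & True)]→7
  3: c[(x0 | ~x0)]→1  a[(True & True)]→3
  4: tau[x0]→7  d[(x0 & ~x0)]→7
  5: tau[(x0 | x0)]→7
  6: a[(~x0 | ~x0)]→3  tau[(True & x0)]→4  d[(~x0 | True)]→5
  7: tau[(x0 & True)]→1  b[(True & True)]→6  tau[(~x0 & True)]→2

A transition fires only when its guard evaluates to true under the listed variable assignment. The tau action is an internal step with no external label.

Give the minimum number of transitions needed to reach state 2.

Answer: 3

Analysis:
Breadth-first toward 2:
  depth 0: {0}
  depth 1: {3,5}
  depth 2: {1}
  depth 3: {2}
2 enters at depth 3; path c·c·b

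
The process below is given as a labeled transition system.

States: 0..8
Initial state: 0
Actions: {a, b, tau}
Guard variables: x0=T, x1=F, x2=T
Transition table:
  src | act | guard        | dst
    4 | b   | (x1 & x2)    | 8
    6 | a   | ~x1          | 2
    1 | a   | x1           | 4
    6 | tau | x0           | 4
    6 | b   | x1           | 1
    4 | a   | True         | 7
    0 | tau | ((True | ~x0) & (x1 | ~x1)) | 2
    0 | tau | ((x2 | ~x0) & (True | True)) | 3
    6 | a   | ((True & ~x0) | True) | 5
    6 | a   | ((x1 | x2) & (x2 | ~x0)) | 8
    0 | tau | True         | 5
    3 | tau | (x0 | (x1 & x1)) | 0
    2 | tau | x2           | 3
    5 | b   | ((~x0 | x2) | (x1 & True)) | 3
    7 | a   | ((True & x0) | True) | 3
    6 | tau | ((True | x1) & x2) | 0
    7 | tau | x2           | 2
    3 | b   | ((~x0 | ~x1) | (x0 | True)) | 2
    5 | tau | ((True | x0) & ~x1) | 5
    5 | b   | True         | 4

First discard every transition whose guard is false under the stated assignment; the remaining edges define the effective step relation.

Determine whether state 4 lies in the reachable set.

17 transition(s) survive guard evaluation.
depth 0: {0}
depth 1: {2,3,5}  cumulative {0,2,3,5}
depth 2: {4}  cumulative {0,2,3,4,5}
depth 3: {7}  cumulative {0,2,3,4,5,7}
Reachable = {0,2,3,4,5,7}
Path to 4: tau·b

Answer: REACHABLE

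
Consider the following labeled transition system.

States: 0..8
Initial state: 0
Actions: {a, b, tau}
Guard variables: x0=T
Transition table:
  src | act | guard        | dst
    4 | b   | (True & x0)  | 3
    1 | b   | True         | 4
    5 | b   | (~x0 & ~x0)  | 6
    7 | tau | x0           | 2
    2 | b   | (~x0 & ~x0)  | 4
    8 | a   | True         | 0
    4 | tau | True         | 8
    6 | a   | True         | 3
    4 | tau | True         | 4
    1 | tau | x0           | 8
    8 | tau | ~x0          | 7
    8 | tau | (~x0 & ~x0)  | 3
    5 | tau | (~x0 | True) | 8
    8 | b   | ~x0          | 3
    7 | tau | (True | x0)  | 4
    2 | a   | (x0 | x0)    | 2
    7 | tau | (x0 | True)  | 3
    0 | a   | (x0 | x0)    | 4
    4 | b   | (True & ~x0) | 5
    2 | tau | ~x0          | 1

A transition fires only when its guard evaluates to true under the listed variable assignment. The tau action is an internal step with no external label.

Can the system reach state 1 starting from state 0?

Answer: UNREACHABLE

Working:
13 transition(s) survive guard evaluation.
Layer 0: {0}
Layer 1: {4}  now seen {0,4}
Layer 2: {3,8}  now seen {0,3,4,8}
Reach set: {0,3,4,8}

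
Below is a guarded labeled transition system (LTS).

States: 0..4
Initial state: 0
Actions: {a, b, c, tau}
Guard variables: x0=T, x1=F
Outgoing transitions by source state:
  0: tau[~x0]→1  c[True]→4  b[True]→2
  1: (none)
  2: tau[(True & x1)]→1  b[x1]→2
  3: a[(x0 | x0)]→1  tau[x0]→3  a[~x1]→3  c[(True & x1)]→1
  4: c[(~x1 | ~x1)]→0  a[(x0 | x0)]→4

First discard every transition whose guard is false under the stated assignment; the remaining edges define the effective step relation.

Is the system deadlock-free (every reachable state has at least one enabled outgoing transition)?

R = {0,2,4}
  0: b→2  c→4  [2 exit(s)]
  2: ∅  [no exit]
  4: a→4  c→0  [2 exit(s)]
Path to 2: b

Answer: DEADLOCK at state 2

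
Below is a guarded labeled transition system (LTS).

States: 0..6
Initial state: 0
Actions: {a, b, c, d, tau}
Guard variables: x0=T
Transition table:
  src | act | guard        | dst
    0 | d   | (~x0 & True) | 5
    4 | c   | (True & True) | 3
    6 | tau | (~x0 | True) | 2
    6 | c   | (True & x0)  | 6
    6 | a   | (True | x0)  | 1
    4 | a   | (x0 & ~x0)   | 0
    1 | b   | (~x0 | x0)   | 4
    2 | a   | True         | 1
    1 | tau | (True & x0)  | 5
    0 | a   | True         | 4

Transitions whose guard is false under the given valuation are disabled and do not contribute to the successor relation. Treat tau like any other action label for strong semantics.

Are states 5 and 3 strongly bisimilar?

Answer: BISIMILAR

Analysis:
Compute ~ classes (split until stable):
  P[0] = {{0,1,2,3,4,5,6}}
  P[1] = {{0,2},{1},{3,5},{4},{6}}
  P[2] = {{0},{1},{2},{3,5},{4},{6}}
stable after 3 split(s): 6 block(s)
5∈{3,5}, 3∈{3,5}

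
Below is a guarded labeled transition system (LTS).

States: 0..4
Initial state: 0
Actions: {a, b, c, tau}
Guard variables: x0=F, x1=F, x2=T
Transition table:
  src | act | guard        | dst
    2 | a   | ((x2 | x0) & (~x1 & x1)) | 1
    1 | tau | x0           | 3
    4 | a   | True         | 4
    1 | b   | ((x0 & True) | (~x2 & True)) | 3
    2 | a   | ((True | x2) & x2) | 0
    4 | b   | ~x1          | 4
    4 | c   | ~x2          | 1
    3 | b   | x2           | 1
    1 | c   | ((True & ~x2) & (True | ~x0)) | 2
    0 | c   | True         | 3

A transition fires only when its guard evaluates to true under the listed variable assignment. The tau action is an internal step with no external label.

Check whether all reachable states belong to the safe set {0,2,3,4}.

Answer: INVARIANT VIOLATED at state 1

Working:
Safe = {0,2,3,4}
Reachable = {0,1,3}
  0: ✓
  1: VIOLATES
  3: ✓
reach 1 via c·b — violates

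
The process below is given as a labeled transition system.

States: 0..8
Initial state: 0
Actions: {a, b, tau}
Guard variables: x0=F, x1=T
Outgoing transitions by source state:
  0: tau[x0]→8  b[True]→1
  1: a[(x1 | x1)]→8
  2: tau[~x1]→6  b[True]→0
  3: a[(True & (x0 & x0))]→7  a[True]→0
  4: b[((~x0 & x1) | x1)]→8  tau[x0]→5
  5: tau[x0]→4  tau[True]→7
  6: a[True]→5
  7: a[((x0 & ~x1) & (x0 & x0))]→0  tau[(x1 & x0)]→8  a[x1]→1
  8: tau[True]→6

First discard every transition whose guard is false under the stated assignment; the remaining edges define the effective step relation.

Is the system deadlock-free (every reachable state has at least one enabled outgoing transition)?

Answer: DEADLOCK-FREE

Analysis:
R = {0,1,5,6,7,8}
  0: b→1  [deg 1]
  1: a→8  [deg 1]
  5: tau→7  [deg 1]
  6: a→5  [deg 1]
  7: a→1  [deg 1]
  8: tau→6  [deg 1]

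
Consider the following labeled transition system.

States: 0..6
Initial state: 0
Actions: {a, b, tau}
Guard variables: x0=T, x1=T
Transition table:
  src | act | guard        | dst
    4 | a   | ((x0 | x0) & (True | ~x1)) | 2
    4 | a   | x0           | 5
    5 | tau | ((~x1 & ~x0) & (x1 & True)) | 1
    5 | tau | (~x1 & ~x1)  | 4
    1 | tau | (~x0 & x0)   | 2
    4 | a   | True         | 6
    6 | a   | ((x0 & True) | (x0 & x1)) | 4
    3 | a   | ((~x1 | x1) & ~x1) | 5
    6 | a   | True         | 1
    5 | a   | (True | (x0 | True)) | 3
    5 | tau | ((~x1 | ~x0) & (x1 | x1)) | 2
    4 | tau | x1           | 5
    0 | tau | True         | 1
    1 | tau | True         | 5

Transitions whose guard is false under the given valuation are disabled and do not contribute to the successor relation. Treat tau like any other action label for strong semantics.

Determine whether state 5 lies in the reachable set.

Answer: REACHABLE

Working:
Guard filter leaves 9 enabled edge(s).
depth 0: {0}
depth 1: {1}  now seen {0,1}
depth 2: {5}  now seen {0,1,5}
depth 3: {3}  now seen {0,1,3,5}
Reachable = {0,1,3,5}
Path to 5: tau·tau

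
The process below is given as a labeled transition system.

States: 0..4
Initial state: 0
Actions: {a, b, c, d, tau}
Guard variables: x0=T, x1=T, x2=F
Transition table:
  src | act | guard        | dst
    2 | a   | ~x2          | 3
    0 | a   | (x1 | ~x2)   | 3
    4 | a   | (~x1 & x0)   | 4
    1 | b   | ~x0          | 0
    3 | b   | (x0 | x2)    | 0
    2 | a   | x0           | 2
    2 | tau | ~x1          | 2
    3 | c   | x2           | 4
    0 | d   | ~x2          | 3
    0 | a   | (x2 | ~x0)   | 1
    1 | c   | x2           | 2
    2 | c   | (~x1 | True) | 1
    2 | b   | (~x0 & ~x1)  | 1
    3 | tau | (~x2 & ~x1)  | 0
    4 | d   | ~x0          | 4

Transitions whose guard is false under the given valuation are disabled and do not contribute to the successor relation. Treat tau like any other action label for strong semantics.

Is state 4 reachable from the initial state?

Answer: UNREACHABLE

Trace:
Guard filter leaves 6 enabled edge(s).
Layer 0: {0}
Layer 1: {3}  now seen {0,3}
Reachable = {0,3}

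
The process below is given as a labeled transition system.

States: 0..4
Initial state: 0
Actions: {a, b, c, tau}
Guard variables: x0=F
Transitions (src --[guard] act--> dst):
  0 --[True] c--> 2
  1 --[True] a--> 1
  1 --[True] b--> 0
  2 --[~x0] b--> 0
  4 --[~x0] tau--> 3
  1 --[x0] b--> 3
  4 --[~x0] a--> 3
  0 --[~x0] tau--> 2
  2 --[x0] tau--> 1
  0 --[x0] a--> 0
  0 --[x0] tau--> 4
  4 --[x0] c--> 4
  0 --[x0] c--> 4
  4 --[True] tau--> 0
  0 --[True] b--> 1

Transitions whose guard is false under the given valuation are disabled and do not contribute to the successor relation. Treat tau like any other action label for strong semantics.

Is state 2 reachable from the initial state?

9 transition(s) survive guard evaluation.
Layer 0: {0}
Layer 1: {1,2}  now seen {0,1,2}
R = {0,1,2}
trace reaching 2: c

Answer: REACHABLE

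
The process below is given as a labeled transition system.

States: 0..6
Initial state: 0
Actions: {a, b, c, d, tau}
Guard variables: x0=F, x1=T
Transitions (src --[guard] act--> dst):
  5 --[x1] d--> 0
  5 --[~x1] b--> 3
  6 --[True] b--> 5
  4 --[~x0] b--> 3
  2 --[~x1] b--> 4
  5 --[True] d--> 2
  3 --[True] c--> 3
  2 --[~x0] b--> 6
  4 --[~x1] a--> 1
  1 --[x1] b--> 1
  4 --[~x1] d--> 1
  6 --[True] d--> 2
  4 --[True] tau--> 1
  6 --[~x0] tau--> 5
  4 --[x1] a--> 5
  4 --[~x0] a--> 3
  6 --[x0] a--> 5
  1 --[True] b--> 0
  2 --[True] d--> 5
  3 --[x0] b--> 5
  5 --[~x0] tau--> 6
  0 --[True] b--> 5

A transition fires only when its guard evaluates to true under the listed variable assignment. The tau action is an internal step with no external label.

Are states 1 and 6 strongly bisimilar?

Bisimulation quotient by refinement:
  π0 = {{0,1,2,3,4,5,6}}
  π1 = {{0,1},{2},{3},{4},{5},{6}}
  π2 = {{0},{1},{2},{3},{4},{5},{6}}
stable after 3 split(s): 7 block(s)
1∈{1}, 6∈{6}

Answer: NOT BISIMILAR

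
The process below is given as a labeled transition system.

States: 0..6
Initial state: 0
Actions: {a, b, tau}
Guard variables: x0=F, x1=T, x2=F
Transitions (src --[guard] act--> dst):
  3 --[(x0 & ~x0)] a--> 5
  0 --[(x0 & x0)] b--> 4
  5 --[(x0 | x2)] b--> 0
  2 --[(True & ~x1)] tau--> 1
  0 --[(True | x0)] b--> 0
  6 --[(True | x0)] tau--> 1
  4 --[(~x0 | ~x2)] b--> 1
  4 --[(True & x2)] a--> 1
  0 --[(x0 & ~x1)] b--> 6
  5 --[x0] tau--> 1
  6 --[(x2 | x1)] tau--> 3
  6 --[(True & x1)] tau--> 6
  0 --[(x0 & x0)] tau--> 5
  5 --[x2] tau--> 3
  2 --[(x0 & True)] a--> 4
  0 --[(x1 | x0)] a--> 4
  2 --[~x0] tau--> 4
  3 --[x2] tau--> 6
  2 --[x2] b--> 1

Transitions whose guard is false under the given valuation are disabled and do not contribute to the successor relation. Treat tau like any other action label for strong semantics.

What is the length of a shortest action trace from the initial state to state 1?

BFS to 1:
  L0 = {0}
  L1 = {4}
  L2 = {1}
1 enters at depth 2; path a·b

Answer: 2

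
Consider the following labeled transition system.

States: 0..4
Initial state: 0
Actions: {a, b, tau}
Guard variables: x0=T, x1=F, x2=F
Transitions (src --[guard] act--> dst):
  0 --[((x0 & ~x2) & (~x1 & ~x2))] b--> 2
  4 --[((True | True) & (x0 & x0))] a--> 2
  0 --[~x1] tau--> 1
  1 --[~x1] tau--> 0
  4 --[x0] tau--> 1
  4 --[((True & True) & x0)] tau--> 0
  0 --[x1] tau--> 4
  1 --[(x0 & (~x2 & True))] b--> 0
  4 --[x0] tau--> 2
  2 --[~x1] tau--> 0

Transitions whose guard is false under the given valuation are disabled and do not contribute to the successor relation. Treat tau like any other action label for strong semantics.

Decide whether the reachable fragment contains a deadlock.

Answer: DEADLOCK-FREE

Trace:
Reach set: {0,1,2}
  0: b→2  tau→1  [2 out]
  1: b→0  tau→0  [2 out]
  2: tau→0  [1 out]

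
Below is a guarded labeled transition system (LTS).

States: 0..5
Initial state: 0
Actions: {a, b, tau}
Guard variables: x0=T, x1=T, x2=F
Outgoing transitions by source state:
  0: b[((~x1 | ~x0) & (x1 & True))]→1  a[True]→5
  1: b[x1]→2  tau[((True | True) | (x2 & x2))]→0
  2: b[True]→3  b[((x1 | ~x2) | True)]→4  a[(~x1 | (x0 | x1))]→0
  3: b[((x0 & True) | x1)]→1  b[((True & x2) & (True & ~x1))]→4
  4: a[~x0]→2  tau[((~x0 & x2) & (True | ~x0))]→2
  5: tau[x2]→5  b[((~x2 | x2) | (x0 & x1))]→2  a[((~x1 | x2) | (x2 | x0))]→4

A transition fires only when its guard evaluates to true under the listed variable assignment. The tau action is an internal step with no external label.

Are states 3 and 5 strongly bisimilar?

Answer: NOT BISIMILAR

Working:
Bisimulation quotient by refinement:
  π0 = {{0,1,2,3,4,5}}
  π1 = {{0},{1},{2,5},{3},{4}}
  π2 = {{0},{1},{2},{3},{4},{5}}
Fixed point at round 3; 6 class(es).
3∈{3}, 5∈{5}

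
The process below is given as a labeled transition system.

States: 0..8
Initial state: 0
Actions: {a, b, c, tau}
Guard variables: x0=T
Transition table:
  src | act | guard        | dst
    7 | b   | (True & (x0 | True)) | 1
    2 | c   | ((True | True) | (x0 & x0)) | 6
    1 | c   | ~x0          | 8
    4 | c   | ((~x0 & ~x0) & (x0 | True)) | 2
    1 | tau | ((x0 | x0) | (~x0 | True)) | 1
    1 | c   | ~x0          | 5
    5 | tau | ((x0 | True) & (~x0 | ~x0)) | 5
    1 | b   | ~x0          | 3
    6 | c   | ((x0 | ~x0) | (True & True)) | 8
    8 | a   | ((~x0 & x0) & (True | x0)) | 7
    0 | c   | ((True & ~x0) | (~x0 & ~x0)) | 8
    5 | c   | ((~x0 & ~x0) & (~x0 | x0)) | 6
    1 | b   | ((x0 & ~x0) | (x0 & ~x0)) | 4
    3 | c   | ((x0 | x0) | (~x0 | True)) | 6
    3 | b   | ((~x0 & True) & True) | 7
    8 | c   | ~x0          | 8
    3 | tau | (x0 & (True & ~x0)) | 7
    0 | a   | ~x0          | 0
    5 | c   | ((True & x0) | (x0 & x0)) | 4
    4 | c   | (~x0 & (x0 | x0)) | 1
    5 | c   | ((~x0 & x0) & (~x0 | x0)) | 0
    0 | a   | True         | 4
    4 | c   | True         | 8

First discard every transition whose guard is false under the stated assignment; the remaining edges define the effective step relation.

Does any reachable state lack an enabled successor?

Reach set: {0,4,8}
  0: a→4  [1 exit(s)]
  4: c→8  [1 exit(s)]
  8: ∅  [no exit]
trace reaching 8: a·c

Answer: DEADLOCK at state 8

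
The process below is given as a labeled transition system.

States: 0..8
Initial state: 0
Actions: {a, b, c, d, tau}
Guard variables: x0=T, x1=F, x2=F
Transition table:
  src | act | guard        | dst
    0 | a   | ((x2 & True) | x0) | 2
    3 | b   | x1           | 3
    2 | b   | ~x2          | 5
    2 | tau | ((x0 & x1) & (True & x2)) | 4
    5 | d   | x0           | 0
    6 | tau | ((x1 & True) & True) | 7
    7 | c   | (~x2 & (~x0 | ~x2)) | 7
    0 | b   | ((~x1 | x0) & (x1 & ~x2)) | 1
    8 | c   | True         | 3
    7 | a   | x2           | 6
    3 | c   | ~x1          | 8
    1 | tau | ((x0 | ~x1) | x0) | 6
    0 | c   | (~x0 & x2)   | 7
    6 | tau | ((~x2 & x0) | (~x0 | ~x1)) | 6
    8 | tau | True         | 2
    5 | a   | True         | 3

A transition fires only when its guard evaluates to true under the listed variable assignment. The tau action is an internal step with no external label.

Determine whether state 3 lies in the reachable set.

After dropping false guards: 10 live edges.
Layer 0: {0}
Layer 1: {2}  total {0,2}
Layer 2: {5}  total {0,2,5}
Layer 3: {3}  total {0,2,3,5}
Layer 4: {8}  total {0,2,3,5,8}
R = {0,2,3,5,8}
trace reaching 3: a·b·a

Answer: REACHABLE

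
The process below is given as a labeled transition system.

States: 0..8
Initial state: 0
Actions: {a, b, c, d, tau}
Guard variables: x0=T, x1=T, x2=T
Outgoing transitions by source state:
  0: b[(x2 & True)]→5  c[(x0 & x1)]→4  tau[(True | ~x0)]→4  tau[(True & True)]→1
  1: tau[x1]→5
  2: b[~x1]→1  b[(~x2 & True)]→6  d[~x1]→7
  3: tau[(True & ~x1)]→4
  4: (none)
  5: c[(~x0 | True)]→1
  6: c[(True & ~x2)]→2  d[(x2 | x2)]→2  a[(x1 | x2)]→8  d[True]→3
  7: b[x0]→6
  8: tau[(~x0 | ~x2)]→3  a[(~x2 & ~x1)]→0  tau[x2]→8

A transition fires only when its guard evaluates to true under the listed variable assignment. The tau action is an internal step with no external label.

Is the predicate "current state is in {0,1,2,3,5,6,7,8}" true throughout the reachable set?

Safe = {0,1,2,3,5,6,7,8}
Reach set: {0,1,4,5}
  0: ok
  1: ok
  4: VIOLATES
  5: ok
counterexample path to 4: c

Answer: INVARIANT VIOLATED at state 4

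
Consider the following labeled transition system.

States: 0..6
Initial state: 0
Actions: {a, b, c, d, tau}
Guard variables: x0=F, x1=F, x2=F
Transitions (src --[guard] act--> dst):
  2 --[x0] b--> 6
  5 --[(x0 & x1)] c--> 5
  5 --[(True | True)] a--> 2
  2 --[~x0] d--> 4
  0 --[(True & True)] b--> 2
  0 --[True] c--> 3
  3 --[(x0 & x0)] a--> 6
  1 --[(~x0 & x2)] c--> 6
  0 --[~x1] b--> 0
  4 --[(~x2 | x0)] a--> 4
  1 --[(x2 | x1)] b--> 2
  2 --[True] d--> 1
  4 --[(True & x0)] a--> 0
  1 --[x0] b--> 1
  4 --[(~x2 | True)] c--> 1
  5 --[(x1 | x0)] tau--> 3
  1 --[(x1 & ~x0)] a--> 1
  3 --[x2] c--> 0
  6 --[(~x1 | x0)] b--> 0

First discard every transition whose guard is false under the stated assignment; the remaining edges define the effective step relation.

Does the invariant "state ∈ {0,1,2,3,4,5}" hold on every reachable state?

Answer: INVARIANT HOLDS

Working:
Safe = {0,1,2,3,4,5}
Reach set: {0,1,2,3,4}
  0: ✓
  1: ✓
  2: ✓
  3: ✓
  4: ✓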